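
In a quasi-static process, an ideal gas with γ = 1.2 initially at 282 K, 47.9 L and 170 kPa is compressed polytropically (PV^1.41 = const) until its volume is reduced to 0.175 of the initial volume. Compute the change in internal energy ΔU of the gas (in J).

n = P₁V₁/(RT₁) = 170×47.9/(8.314×282) = 3.47 mol.
Polytropic n=1.41: T₂ = T₁(V₁/V₂)^(n−1) = 282×(5.71)^0.41 = 576 K; P₂ = P₁(V₁/V₂)^n = 1990 kPa.
For an ideal gas ΔU = nCvΔT with Cv = R/(γ−1) = 41.6 J/(mol·K).
ΔU = 3.47×41.6×(576−282) = 42500 J.

42500 J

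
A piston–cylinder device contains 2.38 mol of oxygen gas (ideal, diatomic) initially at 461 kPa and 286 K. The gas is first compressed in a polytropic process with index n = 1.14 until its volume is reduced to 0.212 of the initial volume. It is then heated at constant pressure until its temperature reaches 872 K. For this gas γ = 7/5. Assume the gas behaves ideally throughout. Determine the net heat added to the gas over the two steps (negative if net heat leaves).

V₁ = nRT₁/P₁ = 2.38×8.314×286/461 = 12.3 L.
Step 1 — Polytropic n=1.14: T₂ = T₁(V₁/V₂)^(n−1) = 286×(4.72)^0.14 = 355 K; P₂ = P₁(V₁/V₂)^n = 2700 kPa.
W = (P₁V₁−P₂V₂)/(n−1) = (461×12.3−2700×2.60)/0.14 = -9800 J.
ΔU = nCvΔT = 2.38×20.8×(355−286) = 3430 J.
Q = ΔU + W = -6370 J.
State after step 1: P = 2700 kPa, V = 2.60 L, T = 355 K.
Step 2 — Isobaric: P stays 2700 kPa; V/T = const ⇒ T₂ = 872 K, V₂ = 6.39 L.
W = PΔV = 2700×(6.39−2.60) kPa·L = 10200 J.
ΔU = nCvΔT = 2.38×20.8×(872−355) = 25600 J.
Q = ΔU + W = nCpΔT = 35800 J.
Net over both steps: W = 418 J, Q = 29400 J, ΔU = 29000 J.

29400 J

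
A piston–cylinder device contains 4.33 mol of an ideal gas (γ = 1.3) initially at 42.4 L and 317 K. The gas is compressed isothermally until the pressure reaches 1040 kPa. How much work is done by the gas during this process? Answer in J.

P₁ = nRT₁/V₁ = 4.33×8.314×317/42.4 = 269 kPa.
Isothermal: T stays 317 K; PV = const ⇒ V₂ = 11.0 L, P₂ = 1040 kPa.
W = nRT ln(V₂/V₁) = 4.33×8.314×317×ln(0.259) = -15400 J.

-15400 J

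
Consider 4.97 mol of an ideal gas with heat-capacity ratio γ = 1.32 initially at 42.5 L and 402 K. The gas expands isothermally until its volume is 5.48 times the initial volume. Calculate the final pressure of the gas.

71.3 kPa

P₁ = nRT₁/V₁ = 4.97×8.314×402/42.5 = 391 kPa.
Isothermal: T stays 402 K; PV = const ⇒ V₂ = 233 L, P₂ = 71.3 kPa.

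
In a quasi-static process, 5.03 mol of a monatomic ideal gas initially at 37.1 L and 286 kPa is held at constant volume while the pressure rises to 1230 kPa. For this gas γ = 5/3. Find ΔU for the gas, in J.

52500 J

T₁ = P₁V₁/(nR) = 286×37.1/(5.03×8.314) = 254 K.
Isochoric: V stays 37.1 L; P/T = const ⇒ T₂ = 1090 K, P₂ = 1230 kPa.
For an ideal gas ΔU = nCvΔT with Cv = (3/2)R = 12.5 J/(mol·K).
ΔU = 5.03×12.5×(1090−254) = 52500 J.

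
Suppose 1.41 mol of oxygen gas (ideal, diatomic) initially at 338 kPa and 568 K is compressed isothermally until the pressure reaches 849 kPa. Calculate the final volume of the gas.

7.84 L

V₁ = nRT₁/P₁ = 1.41×8.314×568/338 = 19.7 L.
Isothermal: T stays 568 K; PV = const ⇒ V₂ = 7.84 L, P₂ = 849 kPa.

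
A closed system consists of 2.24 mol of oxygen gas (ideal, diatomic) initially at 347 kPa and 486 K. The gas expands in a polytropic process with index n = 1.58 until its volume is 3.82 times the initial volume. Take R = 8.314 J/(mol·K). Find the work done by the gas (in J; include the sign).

V₁ = nRT₁/P₁ = 2.24×8.314×486/347 = 26.1 L.
Polytropic n=1.58: T₂ = T₁(V₁/V₂)^(n−1) = 486×(0.262)^0.58 = 223 K; P₂ = P₁(V₁/V₂)^n = 41.8 kPa.
W = (P₁V₁−P₂V₂)/(n−1) = (347×26.1−41.8×99.6)/0.58 = 8430 J.

8430 J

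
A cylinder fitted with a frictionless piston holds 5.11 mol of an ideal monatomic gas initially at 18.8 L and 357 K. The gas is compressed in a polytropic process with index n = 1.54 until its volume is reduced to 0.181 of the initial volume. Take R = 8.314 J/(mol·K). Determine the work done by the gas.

P₁ = nRT₁/V₁ = 5.11×8.314×357/18.8 = 807 kPa.
Polytropic n=1.54: T₂ = T₁(V₁/V₂)^(n−1) = 357×(5.52)^0.54 = 899 K; P₂ = P₁(V₁/V₂)^n = 11200 kPa.
W = (P₁V₁−P₂V₂)/(n−1) = (807×18.8−11200×3.40)/0.54 = -42600 J.

-42600 J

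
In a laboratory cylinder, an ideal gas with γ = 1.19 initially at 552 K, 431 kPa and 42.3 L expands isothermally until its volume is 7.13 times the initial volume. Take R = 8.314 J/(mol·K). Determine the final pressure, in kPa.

Isothermal: T stays 552 K; PV = const ⇒ V₂ = 302 L, P₂ = 60.4 kPa.

60.4 kPa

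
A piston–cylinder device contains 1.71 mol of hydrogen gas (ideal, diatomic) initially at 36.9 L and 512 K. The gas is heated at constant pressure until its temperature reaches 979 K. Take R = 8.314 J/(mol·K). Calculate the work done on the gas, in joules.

-6640 J

P₁ = nRT₁/V₁ = 1.71×8.314×512/36.9 = 197 kPa.
Isobaric: P stays 197 kPa; V/T = const ⇒ T₂ = 979 K, V₂ = 70.6 L.
W = PΔV = 197×(70.6−36.9) kPa·L = 6640 J.
Work done on the gas = −W_by = -6640 J.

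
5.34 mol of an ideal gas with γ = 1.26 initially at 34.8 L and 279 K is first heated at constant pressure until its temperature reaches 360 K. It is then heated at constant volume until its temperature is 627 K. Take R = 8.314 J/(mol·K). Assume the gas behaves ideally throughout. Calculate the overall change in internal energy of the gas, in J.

59400 J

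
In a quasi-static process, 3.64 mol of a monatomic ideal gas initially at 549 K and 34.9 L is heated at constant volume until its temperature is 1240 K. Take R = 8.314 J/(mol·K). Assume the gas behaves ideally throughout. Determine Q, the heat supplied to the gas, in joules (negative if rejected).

31400 J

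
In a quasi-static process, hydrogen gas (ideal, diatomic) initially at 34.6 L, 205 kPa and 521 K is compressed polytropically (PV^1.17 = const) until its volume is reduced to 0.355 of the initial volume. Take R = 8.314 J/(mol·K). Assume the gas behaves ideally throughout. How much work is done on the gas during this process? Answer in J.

8030 J

n = P₁V₁/(RT₁) = 205×34.6/(8.314×521) = 1.64 mol.
Polytropic n=1.17: T₂ = T₁(V₁/V₂)^(n−1) = 521×(2.82)^0.17 = 621 K; P₂ = P₁(V₁/V₂)^n = 689 kPa.
W = (P₁V₁−P₂V₂)/(n−1) = (205×34.6−689×12.3)/0.17 = -8030 J.
Work done on the gas = −W_by = 8030 J.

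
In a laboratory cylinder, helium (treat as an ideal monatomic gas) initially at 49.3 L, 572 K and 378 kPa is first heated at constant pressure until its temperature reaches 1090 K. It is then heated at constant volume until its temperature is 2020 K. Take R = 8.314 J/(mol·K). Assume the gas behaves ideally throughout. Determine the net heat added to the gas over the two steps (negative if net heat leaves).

87600 J

n = P₁V₁/(RT₁) = 378×49.3/(8.314×572) = 3.92 mol.
Step 1 — Isobaric: P stays 378 kPa; V/T = const ⇒ T₂ = 1090 K, V₂ = 93.9 L.
W = PΔV = 378×(93.9−49.3) kPa·L = 16900 J.
ΔU = nCvΔT = 3.92×12.5×(1090−572) = 25300 J.
Q = ΔU + W = nCpΔT = 42200 J.
State after step 1: P = 378 kPa, V = 93.9 L, T = 1090 K.
Step 2 — Isochoric: V stays 93.9 L; P/T = const ⇒ T₂ = 2020 K, P₂ = 701 kPa.
W = 0 (no volume change).
ΔU = nCvΔT = 3.92×12.5×(2020−1090) = 45400 J.
Q = ΔU = 45400 J.
Net over both steps: W = 16900 J, Q = 87600 J, ΔU = 70800 J.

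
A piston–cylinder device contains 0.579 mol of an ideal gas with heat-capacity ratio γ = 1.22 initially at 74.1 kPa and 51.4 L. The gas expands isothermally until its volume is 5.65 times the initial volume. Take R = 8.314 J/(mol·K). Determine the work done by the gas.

6600 J

T₁ = P₁V₁/(nR) = 74.1×51.4/(0.579×8.314) = 791 K.
Isothermal: T stays 791 K; PV = const ⇒ V₂ = 290 L, P₂ = 13.1 kPa.
W = nRT ln(V₂/V₁) = 0.579×8.314×791×ln(5.65) = 6600 J.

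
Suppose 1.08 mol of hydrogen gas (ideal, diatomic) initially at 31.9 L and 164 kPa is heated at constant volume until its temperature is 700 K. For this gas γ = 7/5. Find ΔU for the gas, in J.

2630 J

T₁ = P₁V₁/(nR) = 164×31.9/(1.08×8.314) = 583 K.
Isochoric: V stays 31.9 L; P/T = const ⇒ T₂ = 700 K, P₂ = 197 kPa.
For an ideal gas ΔU = nCvΔT with Cv = (5/2)R = 20.8 J/(mol·K).
ΔU = 1.08×20.8×(700−583) = 2630 J.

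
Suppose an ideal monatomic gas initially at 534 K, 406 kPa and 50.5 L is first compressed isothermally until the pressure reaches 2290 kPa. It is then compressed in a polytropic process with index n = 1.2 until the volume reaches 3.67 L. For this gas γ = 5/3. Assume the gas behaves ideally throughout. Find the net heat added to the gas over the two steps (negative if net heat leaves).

-49500 J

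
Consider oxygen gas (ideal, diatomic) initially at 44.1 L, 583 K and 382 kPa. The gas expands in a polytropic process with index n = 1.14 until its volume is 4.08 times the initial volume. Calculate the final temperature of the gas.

479 K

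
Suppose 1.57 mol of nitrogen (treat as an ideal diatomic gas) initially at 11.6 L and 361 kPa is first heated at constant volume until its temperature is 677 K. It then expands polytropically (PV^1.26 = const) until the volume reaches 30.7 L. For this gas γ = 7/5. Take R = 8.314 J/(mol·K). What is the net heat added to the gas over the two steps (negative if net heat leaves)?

14300 J

T₁ = P₁V₁/(nR) = 361×11.6/(1.57×8.314) = 321 K.
Step 1 — Isochoric: V stays 11.6 L; P/T = const ⇒ T₂ = 677 K, P₂ = 762 kPa.
W = 0 (no volume change).
ΔU = nCvΔT = 1.57×20.8×(677−321) = 11600 J.
Q = ΔU = 11600 J.
State after step 1: P = 762 kPa, V = 11.6 L, T = 677 K.
Step 2 — Polytropic n=1.26: T₂ = T₁(V₁/V₂)^(n−1) = 677×(0.378)^0.26 = 526 K; P₂ = P₁(V₁/V₂)^n = 223 kPa.
W = (P₁V₁−P₂V₂)/(n−1) = (762×11.6−223×30.7)/0.26 = 7600 J.
ΔU = nCvΔT = 1.57×20.8×(526−677) = -4940 J.
Q = ΔU + W = 2660 J.
Net over both steps: W = 7600 J, Q = 14300 J, ΔU = 6680 J.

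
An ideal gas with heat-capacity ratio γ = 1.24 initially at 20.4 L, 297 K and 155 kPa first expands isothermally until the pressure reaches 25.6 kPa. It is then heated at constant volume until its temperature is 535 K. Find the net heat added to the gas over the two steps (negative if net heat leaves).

n = P₁V₁/(RT₁) = 155×20.4/(8.314×297) = 1.28 mol.
Step 1 — Isothermal: T stays 297 K; PV = const ⇒ V₂ = 124 L, P₂ = 25.6 kPa.
ΔU = 0 (ideal gas, T constant).
W = nRT ln(V₂/V₁) = 1.28×8.314×297×ln(6.05) = 5690 J.
Q = ΔU + W = 5690 J.
State after step 1: P = 25.6 kPa, V = 124 L, T = 297 K.
Step 2 — Isochoric: V stays 124 L; P/T = const ⇒ T₂ = 535 K, P₂ = 46.1 kPa.
W = 0 (no volume change).
ΔU = nCvΔT = 1.28×34.6×(535−297) = 10600 J.
Q = ΔU = 10600 J.
Net over both steps: W = 5690 J, Q = 16300 J, ΔU = 10600 J.

16300 J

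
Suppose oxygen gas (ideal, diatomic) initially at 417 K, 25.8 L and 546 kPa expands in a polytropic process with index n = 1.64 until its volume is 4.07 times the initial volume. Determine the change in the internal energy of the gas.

n = P₁V₁/(RT₁) = 546×25.8/(8.314×417) = 4.06 mol.
Polytropic n=1.64: T₂ = T₁(V₁/V₂)^(n−1) = 417×(0.246)^0.64 = 170 K; P₂ = P₁(V₁/V₂)^n = 54.6 kPa.
For an ideal gas ΔU = nCvΔT with Cv = (5/2)R = 20.8 J/(mol·K).
ΔU = 4.06×20.8×(170−417) = -20900 J.

-20900 J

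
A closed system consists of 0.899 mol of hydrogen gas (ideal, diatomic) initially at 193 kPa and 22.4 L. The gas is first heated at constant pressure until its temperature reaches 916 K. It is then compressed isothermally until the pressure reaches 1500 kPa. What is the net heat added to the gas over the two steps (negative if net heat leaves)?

-5210 J

T₁ = P₁V₁/(nR) = 193×22.4/(0.899×8.314) = 578 K.
Step 1 — Isobaric: P stays 193 kPa; V/T = const ⇒ T₂ = 916 K, V₂ = 35.5 L.
W = PΔV = 193×(35.5−22.4) kPa·L = 2520 J.
ΔU = nCvΔT = 0.899×20.8×(916−578) = 6310 J.
Q = ΔU + W = nCpΔT = 8830 J.
State after step 1: P = 193 kPa, V = 35.5 L, T = 916 K.
Step 2 — Isothermal: T stays 916 K; PV = const ⇒ V₂ = 4.56 L, P₂ = 1500 kPa.
ΔU = 0 (ideal gas, T constant).
W = nRT ln(V₂/V₁) = 0.899×8.314×916×ln(0.129) = -14000 J.
Q = ΔU + W = -14000 J.
Net over both steps: W = -11500 J, Q = -5210 J, ΔU = 6310 J.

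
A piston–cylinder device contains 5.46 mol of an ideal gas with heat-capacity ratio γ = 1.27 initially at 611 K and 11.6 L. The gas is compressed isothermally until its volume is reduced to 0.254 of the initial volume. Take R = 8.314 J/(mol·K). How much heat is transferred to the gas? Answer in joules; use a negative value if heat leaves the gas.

-38000 J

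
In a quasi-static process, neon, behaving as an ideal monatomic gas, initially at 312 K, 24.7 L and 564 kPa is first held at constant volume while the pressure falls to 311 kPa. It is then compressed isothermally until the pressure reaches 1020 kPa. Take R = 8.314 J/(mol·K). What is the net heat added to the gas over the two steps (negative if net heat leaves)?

n = P₁V₁/(RT₁) = 564×24.7/(8.314×312) = 5.37 mol.
Step 1 — Isochoric: V stays 24.7 L; P/T = const ⇒ T₂ = 172 K, P₂ = 311 kPa.
W = 0 (no volume change).
ΔU = nCvΔT = 5.37×12.5×(172−312) = -9370 J.
Q = ΔU = -9370 J.
State after step 1: P = 311 kPa, V = 24.7 L, T = 172 K.
Step 2 — Isothermal: T stays 172 K; PV = const ⇒ V₂ = 7.53 L, P₂ = 1020 kPa.
ΔU = 0 (ideal gas, T constant).
W = nRT ln(V₂/V₁) = 5.37×8.314×172×ln(0.305) = -9120 J.
Q = ΔU + W = -9120 J.
Net over both steps: W = -9120 J, Q = -18500 J, ΔU = -9370 J.

-18500 J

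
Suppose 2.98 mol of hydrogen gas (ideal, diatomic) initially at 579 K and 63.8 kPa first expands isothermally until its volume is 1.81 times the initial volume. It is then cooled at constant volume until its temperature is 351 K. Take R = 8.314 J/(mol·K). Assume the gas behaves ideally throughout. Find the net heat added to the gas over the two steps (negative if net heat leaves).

V₁ = nRT₁/P₁ = 2.98×8.314×579/63.8 = 225 L.
Step 1 — Isothermal: T stays 579 K; PV = const ⇒ V₂ = 407 L, P₂ = 35.2 kPa.
ΔU = 0 (ideal gas, T constant).
W = nRT ln(V₂/V₁) = 2.98×8.314×579×ln(1.81) = 8510 J.
Q = ΔU + W = 8510 J.
State after step 1: P = 35.2 kPa, V = 407 L, T = 579 K.
Step 2 — Isochoric: V stays 407 L; P/T = const ⇒ T₂ = 351 K, P₂ = 21.4 kPa.
W = 0 (no volume change).
ΔU = nCvΔT = 2.98×20.8×(351−579) = -14100 J.
Q = ΔU = -14100 J.
Net over both steps: W = 8510 J, Q = -5610 J, ΔU = -14100 J.

-5610 J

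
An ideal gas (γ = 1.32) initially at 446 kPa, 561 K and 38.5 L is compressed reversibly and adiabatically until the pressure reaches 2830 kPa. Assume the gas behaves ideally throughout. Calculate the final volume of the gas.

Adiabatic: T₂/T₁ = (P₂/P₁)^((γ−1)/γ) ⇒ T₂ = 561×(6.35)^0.242 = 878 K; V₂ = 9.50 L.

9.50 L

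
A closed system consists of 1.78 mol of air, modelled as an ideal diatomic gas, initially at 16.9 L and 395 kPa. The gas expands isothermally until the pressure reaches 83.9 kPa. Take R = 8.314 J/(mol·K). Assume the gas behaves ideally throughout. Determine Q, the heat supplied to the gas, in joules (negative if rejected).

10300 J

T₁ = P₁V₁/(nR) = 395×16.9/(1.78×8.314) = 451 K.
Isothermal: T stays 451 K; PV = const ⇒ V₂ = 79.6 L, P₂ = 83.9 kPa.
ΔU = 0 (ideal gas, T constant).
W = nRT ln(V₂/V₁) = 1.78×8.314×451×ln(4.71) = 10300 J.
Q = ΔU + W = 10300 J.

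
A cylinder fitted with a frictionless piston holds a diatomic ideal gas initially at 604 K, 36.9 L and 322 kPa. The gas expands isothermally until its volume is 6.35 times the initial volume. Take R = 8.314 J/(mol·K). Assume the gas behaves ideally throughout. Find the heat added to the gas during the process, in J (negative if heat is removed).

n = P₁V₁/(RT₁) = 322×36.9/(8.314×604) = 2.37 mol.
Isothermal: T stays 604 K; PV = const ⇒ V₂ = 234 L, P₂ = 50.7 kPa.
ΔU = 0 (ideal gas, T constant).
W = nRT ln(V₂/V₁) = 2.37×8.314×604×ln(6.35) = 22000 J.
Q = ΔU + W = 22000 J.

22000 J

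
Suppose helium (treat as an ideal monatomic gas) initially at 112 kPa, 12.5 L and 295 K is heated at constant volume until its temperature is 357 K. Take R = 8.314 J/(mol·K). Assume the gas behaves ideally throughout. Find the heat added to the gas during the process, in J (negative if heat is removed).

n = P₁V₁/(RT₁) = 112×12.5/(8.314×295) = 0.571 mol.
Isochoric: V stays 12.5 L; P/T = const ⇒ T₂ = 357 K, P₂ = 136 kPa.
W = 0 (no volume change).
ΔU = nCvΔT = 0.571×12.5×(357−295) = 441 J.
Q = ΔU = 441 J.

441 J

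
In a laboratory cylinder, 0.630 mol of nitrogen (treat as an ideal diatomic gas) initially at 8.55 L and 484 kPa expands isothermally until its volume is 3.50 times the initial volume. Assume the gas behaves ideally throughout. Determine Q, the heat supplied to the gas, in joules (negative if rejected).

5180 J

T₁ = P₁V₁/(nR) = 484×8.55/(0.630×8.314) = 790 K.
Isothermal: T stays 790 K; PV = const ⇒ V₂ = 29.9 L, P₂ = 138 kPa.
ΔU = 0 (ideal gas, T constant).
W = nRT ln(V₂/V₁) = 0.630×8.314×790×ln(3.50) = 5180 J.
Q = ΔU + W = 5180 J.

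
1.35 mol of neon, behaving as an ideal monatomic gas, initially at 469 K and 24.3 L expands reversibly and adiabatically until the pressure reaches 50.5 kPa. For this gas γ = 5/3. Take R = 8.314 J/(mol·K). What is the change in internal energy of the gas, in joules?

P₁ = nRT₁/V₁ = 1.35×8.314×469/24.3 = 217 kPa.
Adiabatic: T₂/T₁ = (P₂/P₁)^((γ−1)/γ) ⇒ T₂ = 469×(0.233)^0.400 = 262 K; V₂ = 58.2 L.
For an ideal gas ΔU = nCvΔT with Cv = (3/2)R = 12.5 J/(mol·K).
ΔU = 1.35×12.5×(262−469) = -3490 J.

-3490 J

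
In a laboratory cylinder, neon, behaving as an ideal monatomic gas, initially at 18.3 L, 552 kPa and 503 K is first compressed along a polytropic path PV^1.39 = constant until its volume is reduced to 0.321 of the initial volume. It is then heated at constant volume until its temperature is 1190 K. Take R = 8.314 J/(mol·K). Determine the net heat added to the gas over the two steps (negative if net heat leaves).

6250 J

n = P₁V₁/(RT₁) = 552×18.3/(8.314×503) = 2.42 mol.
Step 1 — Polytropic n=1.39: T₂ = T₁(V₁/V₂)^(n−1) = 503×(3.12)^0.39 = 783 K; P₂ = P₁(V₁/V₂)^n = 2680 kPa.
W = (P₁V₁−P₂V₂)/(n−1) = (552×18.3−2680×5.87)/0.39 = -14400 J.
ΔU = nCvΔT = 2.42×12.5×(783−503) = 8450 J.
Q = ΔU + W = -5990 J.
State after step 1: P = 2680 kPa, V = 5.87 L, T = 783 K.
Step 2 — Isochoric: V stays 5.87 L; P/T = const ⇒ T₂ = 1190 K, P₂ = 4070 kPa.
W = 0 (no volume change).
ΔU = nCvΔT = 2.42×12.5×(1190−783) = 12200 J.
Q = ΔU = 12200 J.
Net over both steps: W = -14400 J, Q = 6250 J, ΔU = 20700 J.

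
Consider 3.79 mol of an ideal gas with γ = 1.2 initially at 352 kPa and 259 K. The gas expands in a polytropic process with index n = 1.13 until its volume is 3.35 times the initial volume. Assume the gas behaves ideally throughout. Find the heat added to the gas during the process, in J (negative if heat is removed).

V₁ = nRT₁/P₁ = 3.79×8.314×259/352 = 23.2 L.
Polytropic n=1.13: T₂ = T₁(V₁/V₂)^(n−1) = 259×(0.299)^0.13 = 221 K; P₂ = P₁(V₁/V₂)^n = 89.8 kPa.
W = (P₁V₁−P₂V₂)/(n−1) = (352×23.2−89.8×77.7)/0.13 = 9130 J.
ΔU = nCvΔT = 3.79×41.6×(221−259) = -5930 J.
Q = ΔU + W = 3200 J.

3200 J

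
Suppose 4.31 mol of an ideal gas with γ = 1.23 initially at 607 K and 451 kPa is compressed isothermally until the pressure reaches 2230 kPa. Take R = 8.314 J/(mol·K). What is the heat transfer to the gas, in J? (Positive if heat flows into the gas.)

-34800 J

V₁ = nRT₁/P₁ = 4.31×8.314×607/451 = 48.2 L.
Isothermal: T stays 607 K; PV = const ⇒ V₂ = 9.75 L, P₂ = 2230 kPa.
ΔU = 0 (ideal gas, T constant).
W = nRT ln(V₂/V₁) = 4.31×8.314×607×ln(0.202) = -34800 J.
Q = ΔU + W = -34800 J.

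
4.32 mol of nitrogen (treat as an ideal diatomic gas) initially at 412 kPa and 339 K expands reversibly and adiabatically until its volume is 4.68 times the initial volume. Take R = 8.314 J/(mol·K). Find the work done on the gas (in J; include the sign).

V₁ = nRT₁/P₁ = 4.32×8.314×339/412 = 29.6 L.
Adiabatic: TV^(γ−1) = const ⇒ T₂ = 339×(0.214)^0.400 = 183 K; PV^γ = const ⇒ P₂ = 47.5 kPa.
ΔU = nCvΔT = 4.32×20.8×(183−339) = -14000 J.
Q = 0 for an adiabatic process, so W = −ΔU = 14000 J.
Work done on the gas = −W_by = -14000 J.

-14000 J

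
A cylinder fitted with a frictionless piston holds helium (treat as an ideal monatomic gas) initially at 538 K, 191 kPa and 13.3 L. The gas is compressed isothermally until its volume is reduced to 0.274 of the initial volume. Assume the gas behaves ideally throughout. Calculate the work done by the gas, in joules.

-3290 J

n = P₁V₁/(RT₁) = 191×13.3/(8.314×538) = 0.568 mol.
Isothermal: T stays 538 K; PV = const ⇒ V₂ = 3.64 L, P₂ = 697 kPa.
W = nRT ln(V₂/V₁) = 0.568×8.314×538×ln(0.274) = -3290 J.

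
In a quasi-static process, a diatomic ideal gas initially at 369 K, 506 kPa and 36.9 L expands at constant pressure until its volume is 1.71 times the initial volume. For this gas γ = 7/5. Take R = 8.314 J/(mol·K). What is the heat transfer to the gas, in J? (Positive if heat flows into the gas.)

n = P₁V₁/(RT₁) = 506×36.9/(8.314×369) = 6.09 mol.
Isobaric: P stays 506 kPa; V/T = const ⇒ T₂ = 631 K, V₂ = 63.1 L.
W = PΔV = 506×(63.1−36.9) kPa·L = 13300 J.
ΔU = nCvΔT = 6.09×20.8×(631−369) = 33100 J.
Q = ΔU + W = nCpΔT = 46400 J.

46400 J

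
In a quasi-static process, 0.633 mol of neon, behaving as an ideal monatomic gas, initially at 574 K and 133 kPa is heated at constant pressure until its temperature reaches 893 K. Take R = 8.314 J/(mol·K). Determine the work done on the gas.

-1680 J

V₁ = nRT₁/P₁ = 0.633×8.314×574/133 = 22.7 L.
Isobaric: P stays 133 kPa; V/T = const ⇒ T₂ = 893 K, V₂ = 35.3 L.
W = PΔV = 133×(35.3−22.7) kPa·L = 1680 J.
Work done on the gas = −W_by = -1680 J.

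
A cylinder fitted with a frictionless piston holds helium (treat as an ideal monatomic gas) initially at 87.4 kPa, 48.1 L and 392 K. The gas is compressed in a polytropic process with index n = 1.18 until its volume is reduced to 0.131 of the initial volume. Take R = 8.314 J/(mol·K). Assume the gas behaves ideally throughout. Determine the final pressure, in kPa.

Polytropic n=1.18: T₂ = T₁(V₁/V₂)^(n−1) = 392×(7.63)^0.18 = 565 K; P₂ = P₁(V₁/V₂)^n = 962 kPa.

962 kPa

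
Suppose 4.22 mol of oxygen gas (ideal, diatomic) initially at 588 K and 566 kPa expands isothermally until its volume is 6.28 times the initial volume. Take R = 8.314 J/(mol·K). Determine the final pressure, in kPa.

90.1 kPa

V₁ = nRT₁/P₁ = 4.22×8.314×588/566 = 36.4 L.
Isothermal: T stays 588 K; PV = const ⇒ V₂ = 229 L, P₂ = 90.1 kPa.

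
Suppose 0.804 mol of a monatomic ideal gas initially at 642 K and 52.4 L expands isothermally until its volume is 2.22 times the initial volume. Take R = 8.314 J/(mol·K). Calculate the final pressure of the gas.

P₁ = nRT₁/V₁ = 0.804×8.314×642/52.4 = 81.9 kPa.
Isothermal: T stays 642 K; PV = const ⇒ V₂ = 116 L, P₂ = 36.9 kPa.

36.9 kPa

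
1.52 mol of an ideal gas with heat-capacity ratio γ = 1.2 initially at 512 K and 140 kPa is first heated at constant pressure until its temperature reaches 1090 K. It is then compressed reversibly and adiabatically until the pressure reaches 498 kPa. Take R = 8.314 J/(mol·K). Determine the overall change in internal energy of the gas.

V₁ = nRT₁/P₁ = 1.52×8.314×512/140 = 46.2 L.
Step 1 — Isobaric: P stays 140 kPa; V/T = const ⇒ T₂ = 1090 K, V₂ = 98.4 L.
W = PΔV = 140×(98.4−46.2) kPa·L = 7300 J.
ΔU = nCvΔT = 1.52×41.6×(1090−512) = 36500 J.
Q = ΔU + W = nCpΔT = 43800 J.
State after step 1: P = 140 kPa, V = 98.4 L, T = 1090 K.
Step 2 — Adiabatic: T₂/T₁ = (P₂/P₁)^((γ−1)/γ) ⇒ T₂ = 1090×(3.56)^0.167 = 1350 K; V₂ = 34.2 L.
ΔU = nCvΔT = 1.52×41.6×(1350−1090) = 16200 J.
Q = 0 for an adiabatic process, so W = −ΔU = -16200 J.
Net over both steps: W = -8920 J, Q = 43800 J, ΔU = 52700 J.

52700 J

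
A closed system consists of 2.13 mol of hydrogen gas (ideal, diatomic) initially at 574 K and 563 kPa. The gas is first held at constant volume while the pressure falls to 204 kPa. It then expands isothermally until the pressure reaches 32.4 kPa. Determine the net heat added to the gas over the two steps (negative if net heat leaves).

-9430 J

V₁ = nRT₁/P₁ = 2.13×8.314×574/563 = 18.1 L.
Step 1 — Isochoric: V stays 18.1 L; P/T = const ⇒ T₂ = 208 K, P₂ = 204 kPa.
W = 0 (no volume change).
ΔU = nCvΔT = 2.13×20.8×(208−574) = -16200 J.
Q = ΔU = -16200 J.
State after step 1: P = 204 kPa, V = 18.1 L, T = 208 K.
Step 2 — Isothermal: T stays 208 K; PV = const ⇒ V₂ = 114 L, P₂ = 32.4 kPa.
ΔU = 0 (ideal gas, T constant).
W = nRT ln(V₂/V₁) = 2.13×8.314×208×ln(6.30) = 6780 J.
Q = ΔU + W = 6780 J.
Net over both steps: W = 6780 J, Q = -9430 J, ΔU = -16200 J.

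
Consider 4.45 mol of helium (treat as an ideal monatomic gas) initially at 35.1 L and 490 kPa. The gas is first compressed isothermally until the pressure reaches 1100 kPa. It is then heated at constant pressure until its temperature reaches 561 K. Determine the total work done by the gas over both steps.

T₁ = P₁V₁/(nR) = 490×35.1/(4.45×8.314) = 465 K.
Step 1 — Isothermal: T stays 465 K; PV = const ⇒ V₂ = 15.6 L, P₂ = 1100 kPa.
ΔU = 0 (ideal gas, T constant).
W = nRT ln(V₂/V₁) = 4.45×8.314×465×ln(0.445) = -13900 J.
Q = ΔU + W = -13900 J.
State after step 1: P = 1100 kPa, V = 15.6 L, T = 465 K.
Step 2 — Isobaric: P stays 1100 kPa; V/T = const ⇒ T₂ = 561 K, V₂ = 18.9 L.
W = PΔV = 1100×(18.9−15.6) kPa·L = 3560 J.
ΔU = nCvΔT = 4.45×12.5×(561−465) = 5330 J.
Q = ΔU + W = nCpΔT = 8890 J.
Net over both steps: W = -10400 J, Q = -5020 J, ΔU = 5330 J.

-10400 J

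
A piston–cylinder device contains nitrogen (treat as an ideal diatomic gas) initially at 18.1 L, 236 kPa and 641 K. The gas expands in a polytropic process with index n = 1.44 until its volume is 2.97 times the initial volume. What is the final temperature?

397 K

Polytropic n=1.44: T₂ = T₁(V₁/V₂)^(n−1) = 641×(0.337)^0.44 = 397 K; P₂ = P₁(V₁/V₂)^n = 49.2 kPa.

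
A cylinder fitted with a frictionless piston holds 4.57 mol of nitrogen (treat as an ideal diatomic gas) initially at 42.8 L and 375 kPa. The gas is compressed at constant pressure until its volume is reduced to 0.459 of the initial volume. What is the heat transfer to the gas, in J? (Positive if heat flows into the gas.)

T₁ = P₁V₁/(nR) = 375×42.8/(4.57×8.314) = 422 K.
Isobaric: P stays 375 kPa; V/T = const ⇒ T₂ = 194 K, V₂ = 19.6 L.
W = PΔV = 375×(19.6−42.8) kPa·L = -8680 J.
ΔU = nCvΔT = 4.57×20.8×(194−422) = -21700 J.
Q = ΔU + W = nCpΔT = -30400 J.

-30400 J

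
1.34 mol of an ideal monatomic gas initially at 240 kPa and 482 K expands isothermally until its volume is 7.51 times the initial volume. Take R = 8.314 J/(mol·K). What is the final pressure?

32.0 kPa

V₁ = nRT₁/P₁ = 1.34×8.314×482/240 = 22.4 L.
Isothermal: T stays 482 K; PV = const ⇒ V₂ = 168 L, P₂ = 32.0 kPa.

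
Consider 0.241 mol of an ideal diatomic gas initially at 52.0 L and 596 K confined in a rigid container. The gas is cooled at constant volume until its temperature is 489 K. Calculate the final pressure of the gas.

18.8 kPa

P₁ = nRT₁/V₁ = 0.241×8.314×596/52.0 = 23.0 kPa.
Isochoric: V stays 52.0 L; P/T = const ⇒ T₂ = 489 K, P₂ = 18.8 kPa.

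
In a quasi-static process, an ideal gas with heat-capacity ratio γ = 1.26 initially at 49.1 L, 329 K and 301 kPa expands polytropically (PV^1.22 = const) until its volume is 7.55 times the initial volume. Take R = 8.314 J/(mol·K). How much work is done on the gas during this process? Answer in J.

-24100 J

n = P₁V₁/(RT₁) = 301×49.1/(8.314×329) = 5.40 mol.
Polytropic n=1.22: T₂ = T₁(V₁/V₂)^(n−1) = 329×(0.132)^0.22 = 211 K; P₂ = P₁(V₁/V₂)^n = 25.6 kPa.
W = (P₁V₁−P₂V₂)/(n−1) = (301×49.1−25.6×371)/0.22 = 24100 J.
Work done on the gas = −W_by = -24100 J.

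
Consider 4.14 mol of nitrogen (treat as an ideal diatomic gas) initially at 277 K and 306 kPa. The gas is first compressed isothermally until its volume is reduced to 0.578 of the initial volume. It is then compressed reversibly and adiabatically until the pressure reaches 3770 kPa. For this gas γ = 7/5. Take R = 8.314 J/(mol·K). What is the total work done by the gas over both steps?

-23200 J

V₁ = nRT₁/P₁ = 4.14×8.314×277/306 = 31.2 L.
Step 1 — Isothermal: T stays 277 K; PV = const ⇒ V₂ = 18.0 L, P₂ = 529 kPa.
ΔU = 0 (ideal gas, T constant).
W = nRT ln(V₂/V₁) = 4.14×8.314×277×ln(0.578) = -5230 J.
Q = ΔU + W = -5230 J.
State after step 1: P = 529 kPa, V = 18.0 L, T = 277 K.
Step 2 — Adiabatic: T₂/T₁ = (P₂/P₁)^((γ−1)/γ) ⇒ T₂ = 277×(7.12)^0.286 = 485 K; V₂ = 4.43 L.
ΔU = nCvΔT = 4.14×20.8×(485−277) = 17900 J.
Q = 0 for an adiabatic process, so W = −ΔU = -17900 J.
Net over both steps: W = -23200 J, Q = -5230 J, ΔU = 17900 J.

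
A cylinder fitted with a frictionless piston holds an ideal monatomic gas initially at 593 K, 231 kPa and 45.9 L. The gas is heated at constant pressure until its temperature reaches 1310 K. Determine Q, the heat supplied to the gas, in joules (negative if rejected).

n = P₁V₁/(RT₁) = 231×45.9/(8.314×593) = 2.15 mol.
Isobaric: P stays 231 kPa; V/T = const ⇒ T₂ = 1310 K, V₂ = 101 L.
W = PΔV = 231×(101−45.9) kPa·L = 12800 J.
ΔU = nCvΔT = 2.15×12.5×(1310−593) = 19200 J.
Q = ΔU + W = nCpΔT = 32100 J.

32100 J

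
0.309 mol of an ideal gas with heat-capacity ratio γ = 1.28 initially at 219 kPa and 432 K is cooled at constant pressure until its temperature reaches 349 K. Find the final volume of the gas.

4.09 L

V₁ = nRT₁/P₁ = 0.309×8.314×432/219 = 5.07 L.
Isobaric: P stays 219 kPa; V/T = const ⇒ T₂ = 349 K, V₂ = 4.09 L.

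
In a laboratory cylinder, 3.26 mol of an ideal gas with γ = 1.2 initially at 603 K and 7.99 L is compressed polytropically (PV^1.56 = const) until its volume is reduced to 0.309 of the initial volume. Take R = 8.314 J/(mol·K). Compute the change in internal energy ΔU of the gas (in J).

76000 J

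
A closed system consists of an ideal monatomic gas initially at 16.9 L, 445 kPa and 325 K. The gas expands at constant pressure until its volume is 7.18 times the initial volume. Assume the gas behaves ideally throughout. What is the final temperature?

2330 K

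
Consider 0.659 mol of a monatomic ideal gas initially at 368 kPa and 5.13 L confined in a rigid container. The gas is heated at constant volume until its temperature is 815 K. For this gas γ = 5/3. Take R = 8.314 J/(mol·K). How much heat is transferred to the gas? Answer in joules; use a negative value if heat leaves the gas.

T₁ = P₁V₁/(nR) = 368×5.13/(0.659×8.314) = 345 K.
Isochoric: V stays 5.13 L; P/T = const ⇒ T₂ = 815 K, P₂ = 870 kPa.
W = 0 (no volume change).
ΔU = nCvΔT = 0.659×12.5×(815−345) = 3870 J.
Q = ΔU = 3870 J.

3870 J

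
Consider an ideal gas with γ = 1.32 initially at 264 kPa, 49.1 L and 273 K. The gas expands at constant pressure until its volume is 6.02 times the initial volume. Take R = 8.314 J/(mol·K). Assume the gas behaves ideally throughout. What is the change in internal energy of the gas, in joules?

203000 J

n = P₁V₁/(RT₁) = 264×49.1/(8.314×273) = 5.71 mol.
Isobaric: P stays 264 kPa; V/T = const ⇒ T₂ = 1640 K, V₂ = 296 L.
For an ideal gas ΔU = nCvΔT with Cv = R/(γ−1) = 26.0 J/(mol·K).
ΔU = 5.71×26.0×(1640−273) = 203000 J.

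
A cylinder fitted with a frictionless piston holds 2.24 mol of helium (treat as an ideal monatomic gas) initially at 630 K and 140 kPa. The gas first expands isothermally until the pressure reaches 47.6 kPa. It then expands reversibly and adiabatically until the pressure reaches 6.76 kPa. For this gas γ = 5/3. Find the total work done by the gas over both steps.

22200 J

V₁ = nRT₁/P₁ = 2.24×8.314×630/140 = 83.8 L.
Step 1 — Isothermal: T stays 630 K; PV = const ⇒ V₂ = 246 L, P₂ = 47.6 kPa.
ΔU = 0 (ideal gas, T constant).
W = nRT ln(V₂/V₁) = 2.24×8.314×630×ln(2.94) = 12700 J.
Q = ΔU + W = 12700 J.
State after step 1: P = 47.6 kPa, V = 246 L, T = 630 K.
Step 2 — Adiabatic: T₂/T₁ = (P₂/P₁)^((γ−1)/γ) ⇒ T₂ = 630×(0.142)^0.400 = 289 K; V₂ = 795 L.
ΔU = nCvΔT = 2.24×12.5×(289−630) = -9540 J.
Q = 0 for an adiabatic process, so W = −ΔU = 9540 J.
Net over both steps: W = 22200 J, Q = 12700 J, ΔU = -9540 J.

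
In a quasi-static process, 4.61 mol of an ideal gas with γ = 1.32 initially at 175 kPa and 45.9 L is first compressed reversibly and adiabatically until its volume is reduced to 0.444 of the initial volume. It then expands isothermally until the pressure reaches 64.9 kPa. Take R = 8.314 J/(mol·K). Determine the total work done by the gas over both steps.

T₁ = P₁V₁/(nR) = 175×45.9/(4.61×8.314) = 210 K.
Step 1 — Adiabatic: TV^(γ−1) = const ⇒ T₂ = 210×(2.25)^0.320 = 272 K; PV^γ = const ⇒ P₂ = 511 kPa.
ΔU = nCvΔT = 4.61×26.0×(272−210) = 7450 J.
Q = 0 for an adiabatic process, so W = −ΔU = -7450 J.
State after step 1: P = 511 kPa, V = 20.4 L, T = 272 K.
Step 2 — Isothermal: T stays 272 K; PV = const ⇒ V₂ = 160 L, P₂ = 64.9 kPa.
ΔU = 0 (ideal gas, T constant).
W = nRT ln(V₂/V₁) = 4.61×8.314×272×ln(7.87) = 21500 J.
Q = ΔU + W = 21500 J.
Net over both steps: W = 14000 J, Q = 21500 J, ΔU = 7450 J.

14000 J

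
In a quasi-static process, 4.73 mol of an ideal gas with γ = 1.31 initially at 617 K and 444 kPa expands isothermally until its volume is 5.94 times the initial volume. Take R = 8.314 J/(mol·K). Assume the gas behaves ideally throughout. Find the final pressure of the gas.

V₁ = nRT₁/P₁ = 4.73×8.314×617/444 = 54.6 L.
Isothermal: T stays 617 K; PV = const ⇒ V₂ = 325 L, P₂ = 74.7 kPa.

74.7 kPa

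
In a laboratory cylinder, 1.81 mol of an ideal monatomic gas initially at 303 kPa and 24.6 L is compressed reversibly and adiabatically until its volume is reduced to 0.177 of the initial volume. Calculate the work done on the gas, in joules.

24300 J

T₁ = P₁V₁/(nR) = 303×24.6/(1.81×8.314) = 495 K.
Adiabatic: TV^(γ−1) = const ⇒ T₂ = 495×(5.65)^0.667 = 1570 K; PV^γ = const ⇒ P₂ = 5430 kPa.
ΔU = nCvΔT = 1.81×12.5×(1570−495) = 24300 J.
Q = 0 for an adiabatic process, so W = −ΔU = -24300 J.
Work done on the gas = −W_by = 24300 J.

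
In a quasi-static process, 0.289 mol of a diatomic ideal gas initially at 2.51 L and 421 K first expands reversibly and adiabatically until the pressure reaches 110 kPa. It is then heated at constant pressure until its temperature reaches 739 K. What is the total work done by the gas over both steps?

P₁ = nRT₁/V₁ = 0.289×8.314×421/2.51 = 403 kPa.
Step 1 — Adiabatic: T₂/T₁ = (P₂/P₁)^((γ−1)/γ) ⇒ T₂ = 421×(0.273)^0.286 = 291 K; V₂ = 6.35 L.
ΔU = nCvΔT = 0.289×20.8×(291−421) = -784 J.
Q = 0 for an adiabatic process, so W = −ΔU = 784 J.
State after step 1: P = 110 kPa, V = 6.35 L, T = 291 K.
Step 2 — Isobaric: P stays 110 kPa; V/T = const ⇒ T₂ = 739 K, V₂ = 16.1 L.
W = PΔV = 110×(16.1−6.35) kPa·L = 1080 J.
ΔU = nCvΔT = 0.289×20.8×(739−291) = 2690 J.
Q = ΔU + W = nCpΔT = 3770 J.
Net over both steps: W = 1860 J, Q = 3770 J, ΔU = 1910 J.

1860 J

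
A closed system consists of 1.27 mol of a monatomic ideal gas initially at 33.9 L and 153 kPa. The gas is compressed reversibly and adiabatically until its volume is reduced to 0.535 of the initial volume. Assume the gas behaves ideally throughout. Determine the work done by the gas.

T₁ = P₁V₁/(nR) = 153×33.9/(1.27×8.314) = 491 K.
Adiabatic: TV^(γ−1) = const ⇒ T₂ = 491×(1.87)^0.667 = 745 K; PV^γ = const ⇒ P₂ = 434 kPa.
ΔU = nCvΔT = 1.27×12.5×(745−491) = 4030 J.
Q = 0 for an adiabatic process, so W = −ΔU = -4030 J.

-4030 J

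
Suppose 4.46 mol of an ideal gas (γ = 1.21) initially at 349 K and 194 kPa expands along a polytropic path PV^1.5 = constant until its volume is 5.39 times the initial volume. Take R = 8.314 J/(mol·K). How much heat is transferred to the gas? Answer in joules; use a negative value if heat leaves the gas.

-20300 J

V₁ = nRT₁/P₁ = 4.46×8.314×349/194 = 66.7 L.
Polytropic n=1.5: T₂ = T₁(V₁/V₂)^(n−1) = 349×(0.186)^0.50 = 150 K; P₂ = P₁(V₁/V₂)^n = 15.5 kPa.
W = (P₁V₁−P₂V₂)/(n−1) = (194×66.7−15.5×360)/0.50 = 14700 J.
ΔU = nCvΔT = 4.46×39.6×(150−349) = -35100 J.
Q = ΔU + W = -20300 J.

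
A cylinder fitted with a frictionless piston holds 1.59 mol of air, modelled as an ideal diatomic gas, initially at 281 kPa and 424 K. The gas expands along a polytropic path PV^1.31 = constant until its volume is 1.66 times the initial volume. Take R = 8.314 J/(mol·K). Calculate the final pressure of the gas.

V₁ = nRT₁/P₁ = 1.59×8.314×424/281 = 19.9 L.
Polytropic n=1.31: T₂ = T₁(V₁/V₂)^(n−1) = 424×(0.602)^0.31 = 362 K; P₂ = P₁(V₁/V₂)^n = 145 kPa.

145 kPa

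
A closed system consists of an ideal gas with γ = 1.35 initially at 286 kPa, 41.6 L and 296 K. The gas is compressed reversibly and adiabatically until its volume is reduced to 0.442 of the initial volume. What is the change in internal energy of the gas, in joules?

11200 J

n = P₁V₁/(RT₁) = 286×41.6/(8.314×296) = 4.83 mol.
Adiabatic: TV^(γ−1) = const ⇒ T₂ = 296×(2.26)^0.350 = 394 K; PV^γ = const ⇒ P₂ = 861 kPa.
For an ideal gas ΔU = nCvΔT with Cv = R/(γ−1) = 23.8 J/(mol·K).
ΔU = 4.83×23.8×(394−296) = 11200 J.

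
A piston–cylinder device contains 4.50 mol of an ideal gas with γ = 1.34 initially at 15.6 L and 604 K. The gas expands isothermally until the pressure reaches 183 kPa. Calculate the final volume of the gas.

123 L

P₁ = nRT₁/V₁ = 4.50×8.314×604/15.6 = 1450 kPa.
Isothermal: T stays 604 K; PV = const ⇒ V₂ = 123 L, P₂ = 183 kPa.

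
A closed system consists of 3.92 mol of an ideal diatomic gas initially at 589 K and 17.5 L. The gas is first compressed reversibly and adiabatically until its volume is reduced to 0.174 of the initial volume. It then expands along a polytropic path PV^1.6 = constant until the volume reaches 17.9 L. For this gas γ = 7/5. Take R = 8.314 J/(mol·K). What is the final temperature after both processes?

410 K

P₁ = nRT₁/V₁ = 3.92×8.314×589/17.5 = 1100 kPa.
Step 1 — Adiabatic: TV^(γ−1) = const ⇒ T₂ = 589×(5.75)^0.400 = 1190 K; PV^γ = const ⇒ P₂ = 12700 kPa.
ΔU = nCvΔT = 3.92×20.8×(1190−589) = 48600 J.
Q = 0 for an adiabatic process, so W = −ΔU = -48600 J.
State after step 1: P = 12700 kPa, V = 3.04 L, T = 1190 K.
Step 2 — Polytropic n=1.6: T₂ = T₁(V₁/V₂)^(n−1) = 1190×(0.170)^0.60 = 410 K; P₂ = P₁(V₁/V₂)^n = 746 kPa.
W = (P₁V₁−P₂V₂)/(n−1) = (12700×3.04−746×17.9)/0.60 = 42100 J.
ΔU = nCvΔT = 3.92×20.8×(410−1190) = -63200 J.
Q = ΔU + W = -21100 J.
Net over both steps: W = -6450 J, Q = -21100 J, ΔU = -14600 J.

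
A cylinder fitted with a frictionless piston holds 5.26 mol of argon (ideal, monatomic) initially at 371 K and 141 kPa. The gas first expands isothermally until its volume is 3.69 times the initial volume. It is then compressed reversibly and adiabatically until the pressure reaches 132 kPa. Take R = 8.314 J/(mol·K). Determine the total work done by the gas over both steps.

5560 J

V₁ = nRT₁/P₁ = 5.26×8.314×371/141 = 115 L.
Step 1 — Isothermal: T stays 371 K; PV = const ⇒ V₂ = 425 L, P₂ = 38.2 kPa.
ΔU = 0 (ideal gas, T constant).
W = nRT ln(V₂/V₁) = 5.26×8.314×371×ln(3.69) = 21200 J.
Q = ΔU + W = 21200 J.
State after step 1: P = 38.2 kPa, V = 425 L, T = 371 K.
Step 2 — Adiabatic: T₂/T₁ = (P₂/P₁)^((γ−1)/γ) ⇒ T₂ = 371×(3.45)^0.400 = 609 K; V₂ = 202 L.
ΔU = nCvΔT = 5.26×12.5×(609−371) = 15600 J.
Q = 0 for an adiabatic process, so W = −ΔU = -15600 J.
Net over both steps: W = 5560 J, Q = 21200 J, ΔU = 15600 J.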